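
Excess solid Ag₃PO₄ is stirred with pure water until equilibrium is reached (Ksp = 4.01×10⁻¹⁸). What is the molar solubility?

1.96×10⁻⁵ M

Ag₃PO₄(s) ⇌ 3 Ag⁺(aq) + PO₄³⁻(aq)
If s mol/L of Ag₃PO₄ dissolves, [Ag⁺] = 3s and [PO₄³⁻] = s.
Ksp = [Ag⁺]^3[PO₄³⁻] = (3s)^3 · s = 27s^4
27s^4 = 4.01×10⁻¹⁸  ⇒  s^4 = 1.49×10⁻¹⁹
s = 1.96×10⁻⁵ mol/L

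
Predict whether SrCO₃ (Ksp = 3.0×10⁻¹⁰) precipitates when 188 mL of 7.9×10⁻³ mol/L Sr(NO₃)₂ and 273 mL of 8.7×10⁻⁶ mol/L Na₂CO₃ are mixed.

After mixing, V = 188 mL + 273 mL = 461 mL.
[Sr²⁺] = (7.9×10⁻³)(188)/461 = 3.2×10⁻³ mol/L
[CO₃²⁻] = (8.7×10⁻⁶)(273)/461 = 5.2×10⁻⁶ mol/L
Q = [Sr²⁺][CO₃²⁻] = 1.7×10⁻⁸
Since Q (1.7×10⁻⁸) exceeds Ksp (3.0×10⁻¹⁰), SrCO₃ will precipitate.

Yes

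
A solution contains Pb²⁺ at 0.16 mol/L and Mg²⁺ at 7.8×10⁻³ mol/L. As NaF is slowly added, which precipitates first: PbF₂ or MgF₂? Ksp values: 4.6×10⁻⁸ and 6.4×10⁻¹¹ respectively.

MgF₂

Precipitation of each salt begins when its ion product equals Ksp.
For PbF₂: [F⁻] = (Ksp/[Pb²⁺])^(1/2) = 5.4×10⁻⁴ mol/L
For MgF₂: [F⁻] = (Ksp/[Mg²⁺])^(1/2) = 9.1×10⁻⁵ mol/L
The smaller threshold [F⁻] is reached first, so MgF₂ precipitates first.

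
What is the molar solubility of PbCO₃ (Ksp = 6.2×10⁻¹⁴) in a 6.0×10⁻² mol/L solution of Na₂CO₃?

PbCO₃(s) ⇌ Pb²⁺(aq) + CO₃²⁻(aq)
CO₃²⁻ is already present at 6.0×10⁻² mol/L. If s mol/L of PbCO₃ dissolves, [Pb²⁺] = s while [CO₃²⁻] ≈ 6.0×10⁻² mol/L.
Ksp = [Pb²⁺][CO₃²⁻] = s(6.0×10⁻²)
s = 6.2×10⁻¹⁴ / (6.0×10⁻²) = 1.0×10⁻¹²
s = 1.0×10⁻¹² mol/L

1.0×10⁻¹² M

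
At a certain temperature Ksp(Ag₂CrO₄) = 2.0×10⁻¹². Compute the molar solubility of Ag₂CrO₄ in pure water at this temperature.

7.9×10⁻⁵ M

Ag₂CrO₄(s) ⇌ 2 Ag⁺(aq) + CrO₄²⁻(aq)
If s mol/L of Ag₂CrO₄ dissolves, [Ag⁺] = 2s and [CrO₄²⁻] = s.
Ksp = [Ag⁺]^2[CrO₄²⁻] = (2s)^2 · s = 4s^3
4s^3 = 2.0×10⁻¹²  ⇒  s^3 = 5.0×10⁻¹³
s = 7.9×10⁻⁵ mol/L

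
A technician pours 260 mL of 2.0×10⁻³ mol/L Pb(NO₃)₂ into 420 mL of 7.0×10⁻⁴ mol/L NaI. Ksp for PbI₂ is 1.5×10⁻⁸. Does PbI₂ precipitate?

Total volume after mixing = 260 + 420 = 680 mL.
[Pb²⁺] = (2.0×10⁻³)(260)/680 = 7.6×10⁻⁴ mol/L
[I⁻] = (7.0×10⁻⁴)(420)/680 = 4.3×10⁻⁴ mol/L
Q = [Pb²⁺][I⁻]^2 = 1.4×10⁻¹⁰
Q < Ksp (1.4×10⁻¹⁰ vs 1.5×10⁻⁸); the solution remains unsaturated and no precipitate forms.

No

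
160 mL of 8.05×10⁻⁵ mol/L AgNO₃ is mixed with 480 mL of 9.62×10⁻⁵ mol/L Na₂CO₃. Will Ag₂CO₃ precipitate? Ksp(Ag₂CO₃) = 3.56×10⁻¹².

No

Total volume after mixing = 160 + 480 = 640 mL.
[Ag⁺] = (8.05×10⁻⁵)(160)/640 = 2.01×10⁻⁵ mol/L
[CO₃²⁻] = (9.62×10⁻⁵)(480)/640 = 7.22×10⁻⁵ mol/L
Q = [Ag⁺]^2[CO₃²⁻] = 2.92×10⁻¹⁴
Since Q (2.92×10⁻¹⁴) is less than Ksp (3.56×10⁻¹²), no Ag₂CO₃ precipitates.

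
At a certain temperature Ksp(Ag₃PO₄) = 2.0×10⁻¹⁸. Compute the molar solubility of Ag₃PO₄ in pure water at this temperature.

Ag₃PO₄(s) ⇌ 3 Ag⁺(aq) + PO₄³⁻(aq)
For each mole of Ag₃PO₄ that dissolves per liter, [Ag⁺] = 3s and [PO₄³⁻] = s; let s denote this solubility.
Ksp = [Ag⁺]^3[PO₄³⁻] = (3s)^3 · s = 27s^4
27s^4 = 2.0×10⁻¹⁸  ⇒  s^4 = 7.4×10⁻²⁰
s = 1.6×10⁻⁵ mol/L

1.6×10⁻⁵ M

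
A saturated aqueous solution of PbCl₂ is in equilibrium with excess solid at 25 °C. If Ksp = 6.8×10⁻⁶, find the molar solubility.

PbCl₂(s) ⇌ Pb²⁺(aq) + 2 Cl⁻(aq)
Let s be the molar solubility. Then [Pb²⁺] = s and [Cl⁻] = 2s.
Ksp = [Pb²⁺][Cl⁻]^2 = s · (2s)^2 = 4s^3
4s^3 = 6.8×10⁻⁶  ⇒  s^3 = 1.7×10⁻⁶
s = 1.2×10⁻² mol/L

1.2×10⁻² M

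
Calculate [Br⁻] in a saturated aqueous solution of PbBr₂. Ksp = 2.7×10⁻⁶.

1.8×10⁻² M

PbBr₂(s) ⇌ Pb²⁺(aq) + 2 Br⁻(aq)
With molar solubility s: [Pb²⁺] = s, [Br⁻] = 2s.
Ksp = [Pb²⁺][Br⁻]^2 = s · (2s)^2 = 4s^3 = 2.7×10⁻⁶
s = 8.8×10⁻³ mol L⁻¹
[Br⁻] = 2s = 1.8×10⁻² mol L⁻¹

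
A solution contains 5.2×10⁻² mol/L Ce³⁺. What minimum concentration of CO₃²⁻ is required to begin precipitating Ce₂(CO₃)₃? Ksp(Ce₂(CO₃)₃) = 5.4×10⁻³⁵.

2.7×10⁻¹¹ M

Each salt precipitates once Q = Ksp for that salt.
Ce₂(CO₃)₃(s) ⇌ 2 Ce³⁺(aq) + 3 CO₃²⁻(aq)
Ksp = [Ce³⁺]^2[CO₃²⁻]^3 = [CO₃²⁻]^3(5.2×10⁻²)^2
[CO₃²⁻]^3 = 5.4×10⁻³⁵ / (5.2×10⁻²)^2 = 2.0×10⁻³²
[CO₃²⁻] = 2.7×10⁻¹¹ mol/L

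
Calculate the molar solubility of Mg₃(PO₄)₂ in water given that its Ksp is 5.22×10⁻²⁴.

8.65×10⁻⁶ M

Mg₃(PO₄)₂(s) ⇌ 3 Mg²⁺(aq) + 2 PO₄³⁻(aq)
Call the molar solubility s, so that [Mg²⁺] = 3s and [PO₄³⁻] = 2s.
Ksp = [Mg²⁺]^3[PO₄³⁻]^2 = (3s)^3 · (2s)^2 = 108s^5
108s^5 = 5.22×10⁻²⁴  ⇒  s^5 = 4.83×10⁻²⁶
s = (4.83×10⁻²⁶)^(1/5) = 8.65×10⁻⁶ mol/L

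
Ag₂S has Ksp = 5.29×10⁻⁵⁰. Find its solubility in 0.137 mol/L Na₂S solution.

Ag₂S(s) ⇌ 2 Ag⁺(aq) + S²⁻(aq)
S²⁻ is already present at 0.137 mol/L. If s mol/L of Ag₂S dissolves, [Ag⁺] = 2s while [S²⁻] ≈ 0.137 mol/L.
Ksp = [Ag⁺]^2[S²⁻] = (2s)^2(0.137)
(2s)^2 = 5.29×10⁻⁵⁰ / (0.137) = 3.86×10⁻⁴⁹
s = 3.11×10⁻²⁵ mol/L

3.11×10⁻²⁵ M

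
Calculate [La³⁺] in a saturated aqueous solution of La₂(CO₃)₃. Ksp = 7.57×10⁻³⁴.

1.86×10⁻⁷ M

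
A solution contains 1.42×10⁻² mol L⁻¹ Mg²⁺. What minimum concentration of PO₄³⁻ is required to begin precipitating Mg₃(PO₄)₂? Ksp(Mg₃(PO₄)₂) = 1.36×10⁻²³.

Precipitation of each salt begins when its ion product equals Ksp.
Mg₃(PO₄)₂(s) ⇌ 3 Mg²⁺(aq) + 2 PO₄³⁻(aq)
Ksp = [Mg²⁺]^3[PO₄³⁻]^2 = [PO₄³⁻]^2(1.42×10⁻²)^3
[PO₄³⁻]^2 = 1.36×10⁻²³ / (1.42×10⁻²)^3 = 4.75×10⁻¹⁸
[PO₄³⁻] = 2.18×10⁻⁹ mol L⁻¹

2.18×10⁻⁹ M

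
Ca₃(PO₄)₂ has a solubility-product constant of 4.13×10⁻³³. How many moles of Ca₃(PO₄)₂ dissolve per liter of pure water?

1.31×10⁻⁷ M

Ca₃(PO₄)₂(s) ⇌ 3 Ca²⁺(aq) + 2 PO₄³⁻(aq)
Call the molar solubility s, so that [Ca²⁺] = 3s and [PO₄³⁻] = 2s.
Ksp = [Ca²⁺]^3[PO₄³⁻]^2 = (3s)^3 · (2s)^2 = 108s^5
108s^5 = 4.13×10⁻³³  ⇒  s^5 = 3.82×10⁻³⁵
Taking the 5th root, s = 1.31×10⁻⁷ M.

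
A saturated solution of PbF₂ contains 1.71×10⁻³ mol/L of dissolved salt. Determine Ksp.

PbF₂(s) ⇌ Pb²⁺(aq) + 2 F⁻(aq)
With molar solubility s: [Pb²⁺] = s, [F⁻] = 2s.
Ksp = [Pb²⁺][F⁻]^2 = s · (2s)^2 = 4s^3
Ksp = 4 × (1.71×10⁻³)^3 = 2.00×10⁻⁸

Ksp = 2.00×10⁻⁸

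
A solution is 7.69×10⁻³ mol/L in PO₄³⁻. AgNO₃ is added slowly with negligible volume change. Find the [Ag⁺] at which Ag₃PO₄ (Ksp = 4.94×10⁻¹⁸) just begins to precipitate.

8.63×10⁻⁶ M

Each salt precipitates once Q = Ksp for that salt.
Ag₃PO₄(s) ⇌ 3 Ag⁺(aq) + PO₄³⁻(aq)
Ksp = [Ag⁺]^3[PO₄³⁻] = [Ag⁺]^3(7.69×10⁻³)
[Ag⁺]^3 = 4.94×10⁻¹⁸ / (7.69×10⁻³) = 6.42×10⁻¹⁶
[Ag⁺] = 8.63×10⁻⁶ mol/L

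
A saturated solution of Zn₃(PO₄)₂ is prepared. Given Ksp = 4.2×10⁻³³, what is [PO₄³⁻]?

Zn₃(PO₄)₂(s) ⇌ 3 Zn²⁺(aq) + 2 PO₄³⁻(aq)
With molar solubility s: [Zn²⁺] = 3s, [PO₄³⁻] = 2s.
Ksp = [Zn²⁺]^3[PO₄³⁻]^2 = (3s)^3 · (2s)^2 = 108s^5 = 4.2×10⁻³³
s = 1.3×10⁻⁷ mol L⁻¹
[PO₄³⁻] = 2s = 2.6×10⁻⁷ mol L⁻¹

2.6×10⁻⁷ M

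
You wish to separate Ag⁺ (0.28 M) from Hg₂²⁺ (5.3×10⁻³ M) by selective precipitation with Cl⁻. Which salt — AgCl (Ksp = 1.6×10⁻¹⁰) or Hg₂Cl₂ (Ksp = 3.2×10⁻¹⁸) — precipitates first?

Precipitation of each salt begins when its ion product equals Ksp.
For AgCl: [Cl⁻] = (Ksp/[Ag⁺]) = 5.7×10⁻¹⁰ M
For Hg₂Cl₂: [Cl⁻] = (Ksp/[Hg₂²⁺])^(1/2) = 2.5×10⁻⁸ M
The smaller threshold [Cl⁻] is reached first, so AgCl precipitates first.

AgCl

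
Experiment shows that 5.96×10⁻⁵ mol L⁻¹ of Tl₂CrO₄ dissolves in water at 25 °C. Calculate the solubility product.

Tl₂CrO₄(s) ⇌ 2 Tl⁺(aq) + CrO₄²⁻(aq)
If s mol/L of Tl₂CrO₄ dissolves, [Tl⁺] = 2s and [CrO₄²⁻] = s.
Ksp = [Tl⁺]^2[CrO₄²⁻] = (2s)^2 · s = 4s^3
Ksp = 4 × (5.96×10⁻⁵)^3 = 8.47×10⁻¹³

Ksp = 8.47×10⁻¹³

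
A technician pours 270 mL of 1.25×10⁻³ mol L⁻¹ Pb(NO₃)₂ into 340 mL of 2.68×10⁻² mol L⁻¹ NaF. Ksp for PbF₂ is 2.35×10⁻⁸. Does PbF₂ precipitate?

Yes

The combined volume is 610 mL.
[Pb²⁺] = (1.25×10⁻³)(270)/610 = 5.53×10⁻⁴ mol L⁻¹
[F⁻] = (2.68×10⁻²)(340)/610 = 1.49×10⁻² mol L⁻¹
Q = [Pb²⁺][F⁻]^2 = 1.23×10⁻⁷
Because Q > Ksp (1.23×10⁻⁷ vs 2.35×10⁻⁸), a precipitate of PbF₂ forms.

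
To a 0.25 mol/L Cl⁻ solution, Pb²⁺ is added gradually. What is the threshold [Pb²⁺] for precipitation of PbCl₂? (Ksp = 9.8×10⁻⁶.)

1.6×10⁻⁴ M

The threshold for precipitation is Q = Ksp.
PbCl₂(s) ⇌ Pb²⁺(aq) + 2 Cl⁻(aq)
Ksp = [Pb²⁺][Cl⁻]^2 = [Pb²⁺](0.25)^2
[Pb²⁺] = 9.8×10⁻⁶ / (0.25)^2 = 1.6×10⁻⁴
[Pb²⁺] = 1.6×10⁻⁴ mol/L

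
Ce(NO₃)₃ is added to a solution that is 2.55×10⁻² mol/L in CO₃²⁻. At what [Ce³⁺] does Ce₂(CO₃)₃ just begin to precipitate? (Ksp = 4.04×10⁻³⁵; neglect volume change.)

1.56×10⁻¹⁵ M

A salt starts to precipitate once the ion product Q reaches its Ksp.
Ce₂(CO₃)₃(s) ⇌ 2 Ce³⁺(aq) + 3 CO₃²⁻(aq)
Ksp = [Ce³⁺]^2[CO₃²⁻]^3 = [Ce³⁺]^2(2.55×10⁻²)^3
[Ce³⁺]^2 = 4.04×10⁻³⁵ / (2.55×10⁻²)^3 = 2.44×10⁻³⁰
[Ce³⁺] = 1.56×10⁻¹⁵ mol/L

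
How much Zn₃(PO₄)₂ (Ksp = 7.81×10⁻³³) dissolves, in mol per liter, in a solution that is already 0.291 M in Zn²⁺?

Zn₃(PO₄)₂(s) ⇌ 3 Zn²⁺(aq) + 2 PO₄³⁻(aq)
Let s be the solubility of Zn₃(PO₄)₂ here. The common ion gives [Zn²⁺] ≈ 0.291 M, and [PO₄³⁻] = 2s.
Ksp = [Zn²⁺]^3[PO₄³⁻]^2 = (0.291)^3(2s)^2
(2s)^2 = 7.81×10⁻³³ / (0.291)^3 = 3.17×10⁻³¹
s = 2.81×10⁻¹⁶ M

2.81×10⁻¹⁶ M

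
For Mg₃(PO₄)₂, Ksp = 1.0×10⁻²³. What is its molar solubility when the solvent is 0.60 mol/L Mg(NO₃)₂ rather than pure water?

3.4×10⁻¹² M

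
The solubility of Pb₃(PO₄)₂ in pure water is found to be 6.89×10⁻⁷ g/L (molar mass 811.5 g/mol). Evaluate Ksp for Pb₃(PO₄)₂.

Ksp = 4.77×10⁻⁴⁴

Convert to molarity: s = 6.89×10⁻⁷ / 811.5 = 8.4904×10⁻¹⁰ mol/L
Pb₃(PO₄)₂(s) ⇌ 3 Pb²⁺(aq) + 2 PO₄³⁻(aq)
With molar solubility s: [Pb²⁺] = 3s, [PO₄³⁻] = 2s.
Ksp = [Pb²⁺]^3[PO₄³⁻]^2 = (3s)^3 · (2s)^2 = 108s^5
Ksp = 108 × (8.4904×10⁻¹⁰)^5 = 4.77×10⁻⁴⁴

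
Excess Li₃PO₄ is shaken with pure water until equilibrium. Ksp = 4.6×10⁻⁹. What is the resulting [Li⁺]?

Li₃PO₄(s) ⇌ 3 Li⁺(aq) + PO₄³⁻(aq)
Let s be the molar solubility. Then [Li⁺] = 3s and [PO₄³⁻] = s.
Ksp = [Li⁺]^3[PO₄³⁻] = (3s)^3 · s = 27s^4 = 4.6×10⁻⁹
s = 3.6×10⁻³ mol/L
[Li⁺] = 3s = 1.1×10⁻² mol/L

1.1×10⁻² M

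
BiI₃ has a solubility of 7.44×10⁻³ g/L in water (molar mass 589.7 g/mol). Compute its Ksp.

Ksp = 6.84×10⁻¹⁹

Convert to molarity: s = 7.44×10⁻³ / 589.7 = 1.2617×10⁻⁵ mol/L
BiI₃(s) ⇌ Bi³⁺(aq) + 3 I⁻(aq)
Let s be the molar solubility. Then [Bi³⁺] = s and [I⁻] = 3s.
Ksp = [Bi³⁺][I⁻]^3 = s · (3s)^3 = 27s^4
Ksp = 27 × (1.2617×10⁻⁵)^4 = 6.84×10⁻¹⁹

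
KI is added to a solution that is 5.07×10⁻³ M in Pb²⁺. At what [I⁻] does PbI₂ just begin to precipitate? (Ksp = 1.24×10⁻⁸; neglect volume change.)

1.56×10⁻³ M

Each salt precipitates once Q = Ksp for that salt.
PbI₂(s) ⇌ Pb²⁺(aq) + 2 I⁻(aq)
Ksp = [Pb²⁺][I⁻]^2 = [I⁻]^2(5.07×10⁻³)
[I⁻]^2 = 1.24×10⁻⁸ / (5.07×10⁻³) = 2.45×10⁻⁶
[I⁻] = 1.56×10⁻³ M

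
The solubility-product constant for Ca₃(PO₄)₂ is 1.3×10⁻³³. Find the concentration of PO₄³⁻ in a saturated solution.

Ca₃(PO₄)₂(s) ⇌ 3 Ca²⁺(aq) + 2 PO₄³⁻(aq)
Call the molar solubility s, so that [Ca²⁺] = 3s and [PO₄³⁻] = 2s.
Ksp = [Ca²⁺]^3[PO₄³⁻]^2 = (3s)^3 · (2s)^2 = 108s^5 = 1.3×10⁻³³
s = 1.0×10⁻⁷ M
[PO₄³⁻] = 2s = 2.1×10⁻⁷ M

2.1×10⁻⁷ M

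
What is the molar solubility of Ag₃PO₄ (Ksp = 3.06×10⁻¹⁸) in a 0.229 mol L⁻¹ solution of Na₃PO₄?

7.91×10⁻⁷ M

Ag₃PO₄(s) ⇌ 3 Ag⁺(aq) + PO₄³⁻(aq)
PO₄³⁻ is already present at 0.229 mol L⁻¹. If s mol/L of Ag₃PO₄ dissolves, [Ag⁺] = 3s while [PO₄³⁻] ≈ 0.229 mol L⁻¹.
Ksp = [Ag⁺]^3[PO₄³⁻] = (3s)^3(0.229)
(3s)^3 = 3.06×10⁻¹⁸ / (0.229) = 1.34×10⁻¹⁷
s = 7.91×10⁻⁷ mol L⁻¹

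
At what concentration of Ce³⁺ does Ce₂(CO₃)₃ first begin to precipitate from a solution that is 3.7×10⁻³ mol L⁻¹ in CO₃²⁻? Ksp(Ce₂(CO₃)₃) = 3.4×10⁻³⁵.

The threshold for precipitation is Q = Ksp.
Ce₂(CO₃)₃(s) ⇌ 2 Ce³⁺(aq) + 3 CO₃²⁻(aq)
Ksp = [Ce³⁺]^2[CO₃²⁻]^3 = [Ce³⁺]^2(3.7×10⁻³)^3
[Ce³⁺]^2 = 3.4×10⁻³⁵ / (3.7×10⁻³)^3 = 6.7×10⁻²⁸
[Ce³⁺] = 2.6×10⁻¹⁴ mol L⁻¹

2.6×10⁻¹⁴ M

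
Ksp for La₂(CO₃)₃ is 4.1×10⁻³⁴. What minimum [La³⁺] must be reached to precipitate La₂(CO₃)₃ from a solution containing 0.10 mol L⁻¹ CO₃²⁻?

6.4×10⁻¹⁶ M

A salt starts to precipitate once the ion product Q reaches its Ksp.
La₂(CO₃)₃(s) ⇌ 2 La³⁺(aq) + 3 CO₃²⁻(aq)
Ksp = [La³⁺]^2[CO₃²⁻]^3 = [La³⁺]^2(0.10)^3
[La³⁺]^2 = 4.1×10⁻³⁴ / (0.10)^3 = 4.1×10⁻³¹
[La³⁺] = 6.4×10⁻¹⁶ mol L⁻¹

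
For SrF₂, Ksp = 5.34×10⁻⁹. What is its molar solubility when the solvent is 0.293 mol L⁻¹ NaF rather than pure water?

6.22×10⁻⁸ M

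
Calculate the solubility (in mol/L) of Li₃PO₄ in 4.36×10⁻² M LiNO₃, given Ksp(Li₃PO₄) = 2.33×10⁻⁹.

2.81×10⁻⁵ M

Li₃PO₄(s) ⇌ 3 Li⁺(aq) + PO₄³⁻(aq)
Let s be the solubility of Li₃PO₄ here. The common ion gives [Li⁺] ≈ 4.36×10⁻² M, and [PO₄³⁻] = s.
Ksp = [Li⁺]^3[PO₄³⁻] = (4.36×10⁻²)^3s
s = 2.33×10⁻⁹ / (4.36×10⁻²)^3 = 2.81×10⁻⁵
s = 2.81×10⁻⁵ M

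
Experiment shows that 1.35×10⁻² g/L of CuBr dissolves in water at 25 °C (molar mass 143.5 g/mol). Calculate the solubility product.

Ksp = 8.85×10⁻⁹

s = (1.35×10⁻² g L⁻¹)/(143.5 g mol⁻¹) = 9.4077×10⁻⁵ M
CuBr(s) ⇌ Cu⁺(aq) + Br⁻(aq)
If s mol/L of CuBr dissolves, [Cu⁺] = s and [Br⁻] = s.
Ksp = [Cu⁺][Br⁻] = s · s = s^2
Ksp = (9.4077×10⁻⁵)^2 = 8.85×10⁻⁹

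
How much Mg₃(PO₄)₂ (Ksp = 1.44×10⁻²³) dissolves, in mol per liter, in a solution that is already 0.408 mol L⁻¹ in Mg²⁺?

7.28×10⁻¹² M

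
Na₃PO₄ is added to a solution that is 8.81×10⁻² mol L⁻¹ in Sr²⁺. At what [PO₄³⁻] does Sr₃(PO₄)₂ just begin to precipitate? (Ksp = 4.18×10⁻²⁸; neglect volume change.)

7.82×10⁻¹³ M

Precipitation begins when Q = Ksp.
Sr₃(PO₄)₂(s) ⇌ 3 Sr²⁺(aq) + 2 PO₄³⁻(aq)
Ksp = [Sr²⁺]^3[PO₄³⁻]^2 = [PO₄³⁻]^2(8.81×10⁻²)^3
[PO₄³⁻]^2 = 4.18×10⁻²⁸ / (8.81×10⁻²)^3 = 6.11×10⁻²⁵
[PO₄³⁻] = 7.82×10⁻¹³ mol L⁻¹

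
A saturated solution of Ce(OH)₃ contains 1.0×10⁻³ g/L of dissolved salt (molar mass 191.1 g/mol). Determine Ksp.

Ksp = 2.0×10⁻²⁰

Convert to molarity: s = 1.0×10⁻³ / 191.1 = 5.233×10⁻⁶ mol/L
Ce(OH)₃(s) ⇌ Ce³⁺(aq) + 3 OH⁻(aq)
With molar solubility s: [Ce³⁺] = s, [OH⁻] = 3s.
Ksp = [Ce³⁺][OH⁻]^3 = s · (3s)^3 = 27s^4
Ksp = 27 × (5.233×10⁻⁶)^4 = 2.0×10⁻²⁰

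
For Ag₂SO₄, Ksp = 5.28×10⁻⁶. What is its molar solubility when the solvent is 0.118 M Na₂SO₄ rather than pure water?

3.34×10⁻³ M

Ag₂SO₄(s) ⇌ 2 Ag⁺(aq) + SO₄²⁻(aq)
Let s be the solubility of Ag₂SO₄ here. The common ion gives [SO₄²⁻] ≈ 0.118 M, and [Ag⁺] = 2s.
Ksp = [Ag⁺]^2[SO₄²⁻] = (2s)^2(0.118)
(2s)^2 = 5.28×10⁻⁶ / (0.118) = 4.47×10⁻⁵
s = 3.34×10⁻³ M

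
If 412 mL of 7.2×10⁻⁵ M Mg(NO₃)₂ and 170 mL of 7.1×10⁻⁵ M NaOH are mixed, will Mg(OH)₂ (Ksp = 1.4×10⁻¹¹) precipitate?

After mixing, V = 412 mL + 170 mL = 582 mL.
[Mg²⁺] = (7.2×10⁻⁵)(412)/582 = 5.1×10⁻⁵ M
[OH⁻] = (7.1×10⁻⁵)(170)/582 = 2.1×10⁻⁵ M
Q = [Mg²⁺][OH⁻]^2 = 2.2×10⁻¹⁴
Since Q (2.2×10⁻¹⁴) is less than Ksp (1.4×10⁻¹¹), no Mg(OH)₂ precipitates.

No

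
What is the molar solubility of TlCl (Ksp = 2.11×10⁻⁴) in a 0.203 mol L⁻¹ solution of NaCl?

1.04×10⁻³ M

TlCl(s) ⇌ Tl⁺(aq) + Cl⁻(aq)
Let s be the solubility of TlCl here. The common ion gives [Cl⁻] ≈ 0.203 mol L⁻¹, and [Tl⁺] = s.
Ksp = [Tl⁺][Cl⁻] = s(0.203)
s = 2.11×10⁻⁴ / (0.203) = 1.04×10⁻³
s = 1.04×10⁻³ mol L⁻¹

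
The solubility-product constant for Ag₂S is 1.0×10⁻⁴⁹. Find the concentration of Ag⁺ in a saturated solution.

Ag₂S(s) ⇌ 2 Ag⁺(aq) + S²⁻(aq)
Let s be the molar solubility. Then [Ag⁺] = 2s and [S²⁻] = s.
Ksp = [Ag⁺]^2[S²⁻] = (2s)^2 · s = 4s^3 = 1.0×10⁻⁴⁹
s = 2.9×10⁻¹⁷ mol/L
[Ag⁺] = 2s = 5.8×10⁻¹⁷ mol/L

5.8×10⁻¹⁷ M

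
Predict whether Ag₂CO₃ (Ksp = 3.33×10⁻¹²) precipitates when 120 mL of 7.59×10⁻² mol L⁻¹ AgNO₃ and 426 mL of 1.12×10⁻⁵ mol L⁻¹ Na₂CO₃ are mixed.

Yes

After mixing, V = 120 mL + 426 mL = 546 mL.
[Ag⁺] = (7.59×10⁻²)(120)/546 = 1.67×10⁻² mol L⁻¹
[CO₃²⁻] = (1.12×10⁻⁵)(426)/546 = 8.74×10⁻⁶ mol L⁻¹
Q = [Ag⁺]^2[CO₃²⁻] = 2.43×10⁻⁹
Q = 2.43×10⁻⁹ > Ksp = 3.33×10⁻¹², so the solution is supersaturated and Ag₂CO₃ precipitates.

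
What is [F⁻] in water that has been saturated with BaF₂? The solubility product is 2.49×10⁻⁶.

1.71×10⁻² M

BaF₂(s) ⇌ Ba²⁺(aq) + 2 F⁻(aq)
If s mol/L of BaF₂ dissolves, [Ba²⁺] = s and [F⁻] = 2s.
Ksp = [Ba²⁺][F⁻]^2 = s · (2s)^2 = 4s^3 = 2.49×10⁻⁶
s = 8.54×10⁻³ mol L⁻¹
[F⁻] = 2s = 1.71×10⁻² mol L⁻¹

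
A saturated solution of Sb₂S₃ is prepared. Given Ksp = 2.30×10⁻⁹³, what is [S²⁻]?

3.49×10⁻¹⁹ M

Sb₂S₃(s) ⇌ 2 Sb³⁺(aq) + 3 S²⁻(aq)
With molar solubility s: [Sb³⁺] = 2s, [S²⁻] = 3s.
Ksp = [Sb³⁺]^2[S²⁻]^3 = (2s)^2 · (3s)^3 = 108s^5 = 2.30×10⁻⁹³
s = 1.16×10⁻¹⁹ mol/L
[S²⁻] = 3s = 3.49×10⁻¹⁹ mol/L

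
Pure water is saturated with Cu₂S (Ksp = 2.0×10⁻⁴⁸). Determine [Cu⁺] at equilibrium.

1.6×10⁻¹⁶ M

Cu₂S(s) ⇌ 2 Cu⁺(aq) + S²⁻(aq)
With molar solubility s: [Cu⁺] = 2s, [S²⁻] = s.
Ksp = [Cu⁺]^2[S²⁻] = (2s)^2 · s = 4s^3 = 2.0×10⁻⁴⁸
s = 7.9×10⁻¹⁷ mol/L
[Cu⁺] = 2s = 1.6×10⁻¹⁶ mol/L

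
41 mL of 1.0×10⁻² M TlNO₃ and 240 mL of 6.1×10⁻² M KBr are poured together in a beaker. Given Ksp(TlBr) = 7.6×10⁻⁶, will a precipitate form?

Yes

The combined volume is 281 mL.
[Tl⁺] = (1.0×10⁻²)(41)/281 = 1.5×10⁻³ M
[Br⁻] = (6.1×10⁻²)(240)/281 = 5.2×10⁻² M
Q = [Tl⁺][Br⁻] = 7.6×10⁻⁵
Because Q > Ksp (7.6×10⁻⁵ vs 7.6×10⁻⁶), a precipitate of TlBr forms.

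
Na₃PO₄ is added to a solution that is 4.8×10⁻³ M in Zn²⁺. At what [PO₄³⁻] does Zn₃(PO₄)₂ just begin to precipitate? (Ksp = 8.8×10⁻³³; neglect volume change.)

Each salt precipitates once Q = Ksp for that salt.
Zn₃(PO₄)₂(s) ⇌ 3 Zn²⁺(aq) + 2 PO₄³⁻(aq)
Ksp = [Zn²⁺]^3[PO₄³⁻]^2 = [PO₄³⁻]^2(4.8×10⁻³)^3
[PO₄³⁻]^2 = 8.8×10⁻³³ / (4.8×10⁻³)^3 = 8.0×10⁻²⁶
[PO₄³⁻] = 2.8×10⁻¹³ M

2.8×10⁻¹³ M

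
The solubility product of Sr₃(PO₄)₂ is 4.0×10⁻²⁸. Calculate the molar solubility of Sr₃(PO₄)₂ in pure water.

Sr₃(PO₄)₂(s) ⇌ 3 Sr²⁺(aq) + 2 PO₄³⁻(aq)
Call the molar solubility s, so that [Sr²⁺] = 3s and [PO₄³⁻] = 2s.
Ksp = [Sr²⁺]^3[PO₄³⁻]^2 = (3s)^3 · (2s)^2 = 108s^5
108s^5 = 4.0×10⁻²⁸  ⇒  s^5 = 3.7×10⁻³⁰
s = 1.3×10⁻⁶ mol L⁻¹

1.3×10⁻⁶ M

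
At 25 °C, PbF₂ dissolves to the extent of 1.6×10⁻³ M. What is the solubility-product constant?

PbF₂(s) ⇌ Pb²⁺(aq) + 2 F⁻(aq)
For each mole of PbF₂ that dissolves per liter, [Pb²⁺] = s and [F⁻] = 2s; let s denote this solubility.
Ksp = [Pb²⁺][F⁻]^2 = s · (2s)^2 = 4s^3
Ksp = 4 × (1.6×10⁻³)^3 = 1.6×10⁻⁸

Ksp = 1.6×10⁻⁸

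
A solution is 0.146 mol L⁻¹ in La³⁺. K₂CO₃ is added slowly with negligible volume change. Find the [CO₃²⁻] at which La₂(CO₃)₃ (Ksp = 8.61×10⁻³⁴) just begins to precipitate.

3.43×10⁻¹¹ M

Precipitation of each salt begins when its ion product equals Ksp.
La₂(CO₃)₃(s) ⇌ 2 La³⁺(aq) + 3 CO₃²⁻(aq)
Ksp = [La³⁺]^2[CO₃²⁻]^3 = [CO₃²⁻]^3(0.146)^2
[CO₃²⁻]^3 = 8.61×10⁻³⁴ / (0.146)^2 = 4.04×10⁻³²
[CO₃²⁻] = 3.43×10⁻¹¹ mol L⁻¹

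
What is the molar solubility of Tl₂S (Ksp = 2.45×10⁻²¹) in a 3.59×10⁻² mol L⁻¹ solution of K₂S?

1.31×10⁻¹⁰ M

Tl₂S(s) ⇌ 2 Tl⁺(aq) + S²⁻(aq)
S²⁻ is already present at 3.59×10⁻² mol L⁻¹. If s mol/L of Tl₂S dissolves, [Tl⁺] = 2s while [S²⁻] ≈ 3.59×10⁻² mol L⁻¹.
Ksp = [Tl⁺]^2[S²⁻] = (2s)^2(3.59×10⁻²)
(2s)^2 = 2.45×10⁻²¹ / (3.59×10⁻²) = 6.82×10⁻²⁰
s = 1.31×10⁻¹⁰ mol L⁻¹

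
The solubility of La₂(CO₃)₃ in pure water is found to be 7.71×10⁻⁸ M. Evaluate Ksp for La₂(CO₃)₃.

La₂(CO₃)₃(s) ⇌ 2 La³⁺(aq) + 3 CO₃²⁻(aq)
For each mole of La₂(CO₃)₃ that dissolves per liter, [La³⁺] = 2s and [CO₃²⁻] = 3s; let s denote this solubility.
Ksp = [La³⁺]^2[CO₃²⁻]^3 = (2s)^2 · (3s)^3 = 108s^5
Ksp = 108 × (7.71×10⁻⁸)^5 = 2.94×10⁻³⁴

Ksp = 2.94×10⁻³⁴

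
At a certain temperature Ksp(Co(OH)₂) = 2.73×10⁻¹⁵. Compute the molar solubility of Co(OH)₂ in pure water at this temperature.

Co(OH)₂(s) ⇌ Co²⁺(aq) + 2 OH⁻(aq)
For each mole of Co(OH)₂ that dissolves per liter, [Co²⁺] = s and [OH⁻] = 2s; let s denote this solubility.
Ksp = [Co²⁺][OH⁻]^2 = s · (2s)^2 = 4s^3
4s^3 = 2.73×10⁻¹⁵  ⇒  s^3 = 6.83×10⁻¹⁶
s = (6.83×10⁻¹⁶)^(1/3) = 8.80×10⁻⁶ mol/L

8.80×10⁻⁶ M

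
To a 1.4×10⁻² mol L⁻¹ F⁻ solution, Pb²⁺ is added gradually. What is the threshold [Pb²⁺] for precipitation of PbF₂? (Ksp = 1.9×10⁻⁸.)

9.7×10⁻⁵ M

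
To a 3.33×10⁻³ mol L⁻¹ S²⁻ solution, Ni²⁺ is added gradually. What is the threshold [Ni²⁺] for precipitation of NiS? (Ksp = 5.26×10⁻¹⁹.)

1.58×10⁻¹⁶ M

Precipitation begins when Q = Ksp.
NiS(s) ⇌ Ni²⁺(aq) + S²⁻(aq)
Ksp = [Ni²⁺][S²⁻] = [Ni²⁺](3.33×10⁻³)
[Ni²⁺] = 5.26×10⁻¹⁹ / (3.33×10⁻³) = 1.58×10⁻¹⁶
[Ni²⁺] = 1.58×10⁻¹⁶ mol L⁻¹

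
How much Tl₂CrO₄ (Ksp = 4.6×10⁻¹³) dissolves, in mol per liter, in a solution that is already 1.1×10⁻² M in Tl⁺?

3.8×10⁻⁹ M

Tl₂CrO₄(s) ⇌ 2 Tl⁺(aq) + CrO₄²⁻(aq)
With Tl⁺ already at 1.1×10⁻² M and s small, take [Tl⁺] ≈ 1.1×10⁻² M and [CrO₄²⁻] = s.
Ksp = [Tl⁺]^2[CrO₄²⁻] = (1.1×10⁻²)^2s
s = 4.6×10⁻¹³ / (1.1×10⁻²)^2 = 3.8×10⁻⁹
s = 3.8×10⁻⁹ M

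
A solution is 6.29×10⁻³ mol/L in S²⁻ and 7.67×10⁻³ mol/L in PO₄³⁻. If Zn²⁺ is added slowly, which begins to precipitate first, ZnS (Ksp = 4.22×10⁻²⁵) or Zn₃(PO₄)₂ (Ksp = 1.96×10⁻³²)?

Precipitation begins when Q = Ksp.
For ZnS: [Zn²⁺] = (Ksp/[S²⁻]) = 6.71×10⁻²³ mol/L
For Zn₃(PO₄)₂: [Zn²⁺] = (Ksp/[PO₄³⁻]^2)^(1/3) = 6.93×10⁻¹⁰ mol/L
The smaller threshold [Zn²⁺] is reached first, so ZnS precipitates first.

ZnS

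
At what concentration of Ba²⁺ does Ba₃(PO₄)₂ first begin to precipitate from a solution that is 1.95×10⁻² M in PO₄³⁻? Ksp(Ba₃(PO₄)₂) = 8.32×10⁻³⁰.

2.80×10⁻⁹ M

Precipitation of each salt begins when its ion product equals Ksp.
Ba₃(PO₄)₂(s) ⇌ 3 Ba²⁺(aq) + 2 PO₄³⁻(aq)
Ksp = [Ba²⁺]^3[PO₄³⁻]^2 = [Ba²⁺]^3(1.95×10⁻²)^2
[Ba²⁺]^3 = 8.32×10⁻³⁰ / (1.95×10⁻²)^2 = 2.19×10⁻²⁶
[Ba²⁺] = 2.80×10⁻⁹ M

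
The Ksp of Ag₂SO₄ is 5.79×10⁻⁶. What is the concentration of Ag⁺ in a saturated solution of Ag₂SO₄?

2.26×10⁻² M

Ag₂SO₄(s) ⇌ 2 Ag⁺(aq) + SO₄²⁻(aq)
Let s be the molar solubility. Then [Ag⁺] = 2s and [SO₄²⁻] = s.
Ksp = [Ag⁺]^2[SO₄²⁻] = (2s)^2 · s = 4s^3 = 5.79×10⁻⁶
s = 1.13×10⁻² mol L⁻¹
[Ag⁺] = 2s = 2.26×10⁻² mol L⁻¹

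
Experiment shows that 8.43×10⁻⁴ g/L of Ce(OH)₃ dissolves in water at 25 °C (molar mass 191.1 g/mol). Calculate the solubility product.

Molar solubility s = (8.43×10⁻⁴ g/L) / (191.1 g/mol) = 4.4113×10⁻⁶ mol/L
Ce(OH)₃(s) ⇌ Ce³⁺(aq) + 3 OH⁻(aq)
Let s be the molar solubility. Then [Ce³⁺] = s and [OH⁻] = 3s.
Ksp = [Ce³⁺][OH⁻]^3 = s · (3s)^3 = 27s^4
Ksp = 27 × (4.4113×10⁻⁶)^4 = 1.02×10⁻²⁰

Ksp = 1.02×10⁻²⁰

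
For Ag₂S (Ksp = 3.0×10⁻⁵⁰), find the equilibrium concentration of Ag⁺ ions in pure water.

3.9×10⁻¹⁷ M

Ag₂S(s) ⇌ 2 Ag⁺(aq) + S²⁻(aq)
Call the molar solubility s, so that [Ag⁺] = 2s and [S²⁻] = s.
Ksp = [Ag⁺]^2[S²⁻] = (2s)^2 · s = 4s^3 = 3.0×10⁻⁵⁰
s = 2.0×10⁻¹⁷ mol L⁻¹
[Ag⁺] = 2s = 3.9×10⁻¹⁷ mol L⁻¹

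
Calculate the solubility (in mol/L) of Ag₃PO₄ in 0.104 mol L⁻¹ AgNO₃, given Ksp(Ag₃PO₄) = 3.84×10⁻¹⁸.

Ag₃PO₄(s) ⇌ 3 Ag⁺(aq) + PO₄³⁻(aq)
The solution already contains Ag⁺ at 0.104 mol L⁻¹. Let s be the molar solubility of Ag₃PO₄.
[Ag⁺] ≈ 0.104 mol L⁻¹ (common ion dominates); [PO₄³⁻] = s.
Ksp = [Ag⁺]^3[PO₄³⁻] = (0.104)^3s
s = 3.84×10⁻¹⁸ / (0.104)^3 = 3.41×10⁻¹⁵
s = 3.41×10⁻¹⁵ mol L⁻¹

3.41×10⁻¹⁵ M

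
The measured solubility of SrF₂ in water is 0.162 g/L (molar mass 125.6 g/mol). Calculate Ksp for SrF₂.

Ksp = 8.58×10⁻⁹

Convert to molarity: s = 0.162 / 125.6 = 1.2898×10⁻³ mol/L
SrF₂(s) ⇌ Sr²⁺(aq) + 2 F⁻(aq)
For each mole of SrF₂ that dissolves per liter, [Sr²⁺] = s and [F⁻] = 2s; let s denote this solubility.
Ksp = [Sr²⁺][F⁻]^2 = s · (2s)^2 = 4s^3
Ksp = 4 × (1.2898×10⁻³)^3 = 8.58×10⁻⁹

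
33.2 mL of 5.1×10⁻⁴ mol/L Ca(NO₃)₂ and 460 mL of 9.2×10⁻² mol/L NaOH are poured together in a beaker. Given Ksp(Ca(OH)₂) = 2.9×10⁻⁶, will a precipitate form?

No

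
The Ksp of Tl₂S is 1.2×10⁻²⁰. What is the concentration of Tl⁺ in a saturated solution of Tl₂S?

Tl₂S(s) ⇌ 2 Tl⁺(aq) + S²⁻(aq)
With molar solubility s: [Tl⁺] = 2s, [S²⁻] = s.
Ksp = [Tl⁺]^2[S²⁻] = (2s)^2 · s = 4s^3 = 1.2×10⁻²⁰
s = 1.4×10⁻⁷ M
[Tl⁺] = 2s = 2.9×10⁻⁷ M

2.9×10⁻⁷ M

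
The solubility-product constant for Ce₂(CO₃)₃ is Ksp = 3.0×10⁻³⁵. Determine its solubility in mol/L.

4.9×10⁻⁸ M

Ce₂(CO₃)₃(s) ⇌ 2 Ce³⁺(aq) + 3 CO₃²⁻(aq)
For each mole of Ce₂(CO₃)₃ that dissolves per liter, [Ce³⁺] = 2s and [CO₃²⁻] = 3s; let s denote this solubility.
Ksp = [Ce³⁺]^2[CO₃²⁻]^3 = (2s)^2 · (3s)^3 = 108s^5
108s^5 = 3.0×10⁻³⁵  ⇒  s^5 = 2.8×10⁻³⁷
Taking the 5th root, s = 4.9×10⁻⁸ mol/L.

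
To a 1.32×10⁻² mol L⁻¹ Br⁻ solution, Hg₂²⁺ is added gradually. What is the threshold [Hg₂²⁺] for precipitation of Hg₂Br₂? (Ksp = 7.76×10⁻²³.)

4.45×10⁻¹⁹ M

Precipitation of each salt begins when its ion product equals Ksp.
Hg₂Br₂(s) ⇌ Hg₂²⁺(aq) + 2 Br⁻(aq)
Ksp = [Hg₂²⁺][Br⁻]^2 = [Hg₂²⁺](1.32×10⁻²)^2
[Hg₂²⁺] = 7.76×10⁻²³ / (1.32×10⁻²)^2 = 4.45×10⁻¹⁹
[Hg₂²⁺] = 4.45×10⁻¹⁹ mol L⁻¹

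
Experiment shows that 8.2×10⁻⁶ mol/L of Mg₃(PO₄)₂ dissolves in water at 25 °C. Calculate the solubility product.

Mg₃(PO₄)₂(s) ⇌ 3 Mg²⁺(aq) + 2 PO₄³⁻(aq)
Let s be the molar solubility. Then [Mg²⁺] = 3s and [PO₄³⁻] = 2s.
Ksp = [Mg²⁺]^3[PO₄³⁻]^2 = (3s)^3 · (2s)^2 = 108s^5
Ksp = 108 × (8.2×10⁻⁶)^5 = 4.0×10⁻²⁴

Ksp = 4.0×10⁻²⁴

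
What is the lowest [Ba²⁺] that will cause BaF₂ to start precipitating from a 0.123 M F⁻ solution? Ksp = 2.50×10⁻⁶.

1.65×10⁻⁴ M

Precipitation of each salt begins when its ion product equals Ksp.
BaF₂(s) ⇌ Ba²⁺(aq) + 2 F⁻(aq)
Ksp = [Ba²⁺][F⁻]^2 = [Ba²⁺](0.123)^2
[Ba²⁺] = 2.50×10⁻⁶ / (0.123)^2 = 1.65×10⁻⁴
[Ba²⁺] = 1.65×10⁻⁴ M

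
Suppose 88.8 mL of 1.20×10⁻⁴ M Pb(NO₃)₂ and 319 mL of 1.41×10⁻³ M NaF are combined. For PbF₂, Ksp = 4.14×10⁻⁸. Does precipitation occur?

No

The combined volume is 407.8 mL.
[Pb²⁺] = (1.20×10⁻⁴)(88.8)/407.8 = 2.61×10⁻⁵ M
[F⁻] = (1.41×10⁻³)(319)/407.8 = 1.10×10⁻³ M
Q = [Pb²⁺][F⁻]^2 = 3.18×10⁻¹¹
Q = 3.18×10⁻¹¹ < Ksp = 4.14×10⁻⁸, so the solution is unsaturated and no precipitate forms.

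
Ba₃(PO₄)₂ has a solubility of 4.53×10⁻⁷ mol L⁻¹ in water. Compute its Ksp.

Ksp = 2.06×10⁻³⁰

Ba₃(PO₄)₂(s) ⇌ 3 Ba²⁺(aq) + 2 PO₄³⁻(aq)
Call the molar solubility s, so that [Ba²⁺] = 3s and [PO₄³⁻] = 2s.
Ksp = [Ba²⁺]^3[PO₄³⁻]^2 = (3s)^3 · (2s)^2 = 108s^5
Ksp = 108 × (4.53×10⁻⁷)^5 = 2.06×10⁻³⁰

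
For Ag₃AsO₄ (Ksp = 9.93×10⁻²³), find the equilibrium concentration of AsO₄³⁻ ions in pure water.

Ag₃AsO₄(s) ⇌ 3 Ag⁺(aq) + AsO₄³⁻(aq)
For each mole of Ag₃AsO₄ that dissolves per liter, [Ag⁺] = 3s and [AsO₄³⁻] = s; let s denote this solubility.
Ksp = [Ag⁺]^3[AsO₄³⁻] = (3s)^3 · s = 27s^4 = 9.93×10⁻²³
s = 1.38×10⁻⁶ mol/L
[AsO₄³⁻] = s = 1.38×10⁻⁶ mol/L

1.38×10⁻⁶ M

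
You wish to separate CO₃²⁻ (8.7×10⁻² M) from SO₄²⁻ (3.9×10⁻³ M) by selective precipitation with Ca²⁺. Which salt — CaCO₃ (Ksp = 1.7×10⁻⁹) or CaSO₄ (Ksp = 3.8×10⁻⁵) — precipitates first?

Precipitation of each salt begins when its ion product equals Ksp.
For CaCO₃: [Ca²⁺] = (Ksp/[CO₃²⁻]) = 2.0×10⁻⁸ M
For CaSO₄: [Ca²⁺] = (Ksp/[SO₄²⁻]) = 9.7×10⁻³ M
The smaller threshold [Ca²⁺] is reached first, so CaCO₃ precipitates first.

CaCO₃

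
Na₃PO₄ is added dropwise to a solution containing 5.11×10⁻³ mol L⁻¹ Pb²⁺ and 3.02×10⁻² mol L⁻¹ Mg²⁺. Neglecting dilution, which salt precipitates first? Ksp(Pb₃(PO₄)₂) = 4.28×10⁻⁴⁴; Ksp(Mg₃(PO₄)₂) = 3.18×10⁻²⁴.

Pb₃(PO₄)₂

A salt starts to precipitate once the ion product Q reaches its Ksp.
For Pb₃(PO₄)₂: [PO₄³⁻] = (Ksp/[Pb²⁺]^3)^(1/2) = 5.66×10⁻¹⁹ mol L⁻¹
For Mg₃(PO₄)₂: [PO₄³⁻] = (Ksp/[Mg²⁺]^3)^(1/2) = 3.40×10⁻¹⁰ mol L⁻¹
Pb₃(PO₄)₂ requires the lower [PO₄³⁻], so it precipitates first.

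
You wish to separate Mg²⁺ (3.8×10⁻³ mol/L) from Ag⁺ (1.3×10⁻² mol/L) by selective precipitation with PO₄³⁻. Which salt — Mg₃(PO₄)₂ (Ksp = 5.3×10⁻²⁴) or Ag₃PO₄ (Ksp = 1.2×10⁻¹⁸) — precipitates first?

The threshold for precipitation is Q = Ksp.
For Mg₃(PO₄)₂: [PO₄³⁻] = (Ksp/[Mg²⁺]^3)^(1/2) = 9.8×10⁻⁹ mol/L
For Ag₃PO₄: [PO₄³⁻] = (Ksp/[Ag⁺]^3) = 5.5×10⁻¹³ mol/L
Ag₃PO₄ requires the lower [PO₄³⁻], so it precipitates first.

Ag₃PO₄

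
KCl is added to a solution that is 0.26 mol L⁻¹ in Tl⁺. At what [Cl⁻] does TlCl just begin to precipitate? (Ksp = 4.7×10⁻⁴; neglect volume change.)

Precipitation of each salt begins when its ion product equals Ksp.
TlCl(s) ⇌ Tl⁺(aq) + Cl⁻(aq)
Ksp = [Tl⁺][Cl⁻] = [Cl⁻](0.26)
[Cl⁻] = 4.7×10⁻⁴ / (0.26) = 1.8×10⁻³
[Cl⁻] = 1.8×10⁻³ mol L⁻¹

1.8×10⁻³ M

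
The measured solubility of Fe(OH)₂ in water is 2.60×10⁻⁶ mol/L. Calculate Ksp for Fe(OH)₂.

Ksp = 7.03×10⁻¹⁷

Fe(OH)₂(s) ⇌ Fe²⁺(aq) + 2 OH⁻(aq)
Call the molar solubility s, so that [Fe²⁺] = s and [OH⁻] = 2s.
Ksp = [Fe²⁺][OH⁻]^2 = s · (2s)^2 = 4s^3
Ksp = 4 × (2.60×10⁻⁶)^3 = 7.03×10⁻¹⁷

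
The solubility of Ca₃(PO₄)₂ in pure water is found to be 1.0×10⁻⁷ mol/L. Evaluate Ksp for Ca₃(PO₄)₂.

Ksp = 1.1×10⁻³³

Ca₃(PO₄)₂(s) ⇌ 3 Ca²⁺(aq) + 2 PO₄³⁻(aq)
With molar solubility s: [Ca²⁺] = 3s, [PO₄³⁻] = 2s.
Ksp = [Ca²⁺]^3[PO₄³⁻]^2 = (3s)^3 · (2s)^2 = 108s^5
Ksp = 108 × (1.0×10⁻⁷)^5 = 1.1×10⁻³³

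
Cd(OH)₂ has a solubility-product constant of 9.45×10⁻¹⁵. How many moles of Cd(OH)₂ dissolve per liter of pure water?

Cd(OH)₂(s) ⇌ Cd²⁺(aq) + 2 OH⁻(aq)
With molar solubility s: [Cd²⁺] = s, [OH⁻] = 2s.
Ksp = [Cd²⁺][OH⁻]^2 = s · (2s)^2 = 4s^3
4s^3 = 9.45×10⁻¹⁵  ⇒  s^3 = 2.36×10⁻¹⁵
s = 1.33×10⁻⁵ M

1.33×10⁻⁵ M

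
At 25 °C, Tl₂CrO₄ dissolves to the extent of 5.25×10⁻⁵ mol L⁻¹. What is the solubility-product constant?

Ksp = 5.79×10⁻¹³

Tl₂CrO₄(s) ⇌ 2 Tl⁺(aq) + CrO₄²⁻(aq)
If s mol/L of Tl₂CrO₄ dissolves, [Tl⁺] = 2s and [CrO₄²⁻] = s.
Ksp = [Tl⁺]^2[CrO₄²⁻] = (2s)^2 · s = 4s^3
Ksp = 4 × (5.25×10⁻⁵)^3 = 5.79×10⁻¹³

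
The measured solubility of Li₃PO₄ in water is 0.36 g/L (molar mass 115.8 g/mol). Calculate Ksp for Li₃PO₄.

Molar solubility s = (0.36 g/L) / (115.8 g/mol) = 3.109×10⁻³ mol/L
Li₃PO₄(s) ⇌ 3 Li⁺(aq) + PO₄³⁻(aq)
Call the molar solubility s, so that [Li⁺] = 3s and [PO₄³⁻] = s.
Ksp = [Li⁺]^3[PO₄³⁻] = (3s)^3 · s = 27s^4
Ksp = 27 × (3.109×10⁻³)^4 = 2.5×10⁻⁹

Ksp = 2.5×10⁻⁹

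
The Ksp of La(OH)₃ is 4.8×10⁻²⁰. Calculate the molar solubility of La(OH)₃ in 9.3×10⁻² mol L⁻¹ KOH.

6.0×10⁻¹⁷ M

La(OH)₃(s) ⇌ La³⁺(aq) + 3 OH⁻(aq)
Let s be the solubility of La(OH)₃ here. The common ion gives [OH⁻] ≈ 9.3×10⁻² mol L⁻¹, and [La³⁺] = s.
Ksp = [La³⁺][OH⁻]^3 = s(9.3×10⁻²)^3
s = 4.8×10⁻²⁰ / (9.3×10⁻²)^3 = 6.0×10⁻¹⁷
s = 6.0×10⁻¹⁷ mol L⁻¹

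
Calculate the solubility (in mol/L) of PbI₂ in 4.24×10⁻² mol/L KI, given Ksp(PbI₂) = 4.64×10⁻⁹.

2.58×10⁻⁶ M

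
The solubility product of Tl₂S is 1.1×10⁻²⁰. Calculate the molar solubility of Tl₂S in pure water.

1.4×10⁻⁷ M

Tl₂S(s) ⇌ 2 Tl⁺(aq) + S²⁻(aq)
With molar solubility s: [Tl⁺] = 2s, [S²⁻] = s.
Ksp = [Tl⁺]^2[S²⁻] = (2s)^2 · s = 4s^3
4s^3 = 1.1×10⁻²⁰  ⇒  s^3 = 2.8×10⁻²¹
s = (2.8×10⁻²¹)^(1/3) = 1.4×10⁻⁷ M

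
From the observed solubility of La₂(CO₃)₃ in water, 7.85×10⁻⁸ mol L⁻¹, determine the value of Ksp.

Ksp = 3.22×10⁻³⁴

La₂(CO₃)₃(s) ⇌ 2 La³⁺(aq) + 3 CO₃²⁻(aq)
Let s be the molar solubility. Then [La³⁺] = 2s and [CO₃²⁻] = 3s.
Ksp = [La³⁺]^2[CO₃²⁻]^3 = (2s)^2 · (3s)^3 = 108s^5
Ksp = 108 × (7.85×10⁻⁸)^5 = 3.22×10⁻³⁴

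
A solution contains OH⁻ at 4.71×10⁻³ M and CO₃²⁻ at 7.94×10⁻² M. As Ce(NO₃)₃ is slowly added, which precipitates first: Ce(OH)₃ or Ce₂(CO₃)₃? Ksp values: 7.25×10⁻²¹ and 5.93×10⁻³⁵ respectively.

Ce₂(CO₃)₃

A salt starts to precipitate once the ion product Q reaches its Ksp.
For Ce(OH)₃: [Ce³⁺] = (Ksp/[OH⁻]^3) = 6.94×10⁻¹⁴ M
For Ce₂(CO₃)₃: [Ce³⁺] = (Ksp/[CO₃²⁻]^3)^(1/2) = 3.44×10⁻¹⁶ M
Since Ce₂(CO₃)₃ needs less Ce³⁺ to reach saturation, it precipitates first.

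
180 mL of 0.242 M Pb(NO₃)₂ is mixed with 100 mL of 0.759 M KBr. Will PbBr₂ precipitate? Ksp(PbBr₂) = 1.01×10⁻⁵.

The combined volume is 280 mL.
[Pb²⁺] = (0.242)(180)/280 = 0.156 M
[Br⁻] = (0.759)(100)/280 = 0.271 M
Q = [Pb²⁺][Br⁻]^2 = 1.14×10⁻²
Since Q (1.14×10⁻²) exceeds Ksp (1.01×10⁻⁵), PbBr₂ will precipitate.

Yes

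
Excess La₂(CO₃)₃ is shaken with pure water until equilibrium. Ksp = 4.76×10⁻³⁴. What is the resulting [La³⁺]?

1.70×10⁻⁷ M

La₂(CO₃)₃(s) ⇌ 2 La³⁺(aq) + 3 CO₃²⁻(aq)
Call the molar solubility s, so that [La³⁺] = 2s and [CO₃²⁻] = 3s.
Ksp = [La³⁺]^2[CO₃²⁻]^3 = (2s)^2 · (3s)^3 = 108s^5 = 4.76×10⁻³⁴
s = 8.49×10⁻⁸ mol L⁻¹
[La³⁺] = 2s = 1.70×10⁻⁷ mol L⁻¹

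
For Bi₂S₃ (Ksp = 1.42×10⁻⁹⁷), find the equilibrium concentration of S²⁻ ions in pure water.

Bi₂S₃(s) ⇌ 2 Bi³⁺(aq) + 3 S²⁻(aq)
For each mole of Bi₂S₃ that dissolves per liter, [Bi³⁺] = 2s and [S²⁻] = 3s; let s denote this solubility.
Ksp = [Bi³⁺]^2[S²⁻]^3 = (2s)^2 · (3s)^3 = 108s^5 = 1.42×10⁻⁹⁷
s = 1.67×10⁻²⁰ M
[S²⁻] = 3s = 5.02×10⁻²⁰ M

5.02×10⁻²⁰ M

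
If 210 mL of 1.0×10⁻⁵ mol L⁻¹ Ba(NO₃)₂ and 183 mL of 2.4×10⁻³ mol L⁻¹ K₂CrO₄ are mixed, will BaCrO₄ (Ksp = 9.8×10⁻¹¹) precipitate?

Yes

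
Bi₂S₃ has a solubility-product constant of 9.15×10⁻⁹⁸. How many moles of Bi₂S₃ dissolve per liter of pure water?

Bi₂S₃(s) ⇌ 2 Bi³⁺(aq) + 3 S²⁻(aq)
Call the molar solubility s, so that [Bi³⁺] = 2s and [S²⁻] = 3s.
Ksp = [Bi³⁺]^2[S²⁻]^3 = (2s)^2 · (3s)^3 = 108s^5
108s^5 = 9.15×10⁻⁹⁸  ⇒  s^5 = 8.47×10⁻¹⁰⁰
s = 1.53×10⁻²⁰ M

1.53×10⁻²⁰ M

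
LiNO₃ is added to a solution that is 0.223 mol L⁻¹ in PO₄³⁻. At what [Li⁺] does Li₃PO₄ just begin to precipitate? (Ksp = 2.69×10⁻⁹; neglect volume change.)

2.29×10⁻³ M

A salt starts to precipitate once the ion product Q reaches its Ksp.
Li₃PO₄(s) ⇌ 3 Li⁺(aq) + PO₄³⁻(aq)
Ksp = [Li⁺]^3[PO₄³⁻] = [Li⁺]^3(0.223)
[Li⁺]^3 = 2.69×10⁻⁹ / (0.223) = 1.21×10⁻⁸
[Li⁺] = 2.29×10⁻³ mol L⁻¹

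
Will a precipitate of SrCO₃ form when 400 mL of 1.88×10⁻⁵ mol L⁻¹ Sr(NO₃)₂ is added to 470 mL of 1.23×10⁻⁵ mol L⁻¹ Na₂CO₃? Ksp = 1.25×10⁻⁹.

The combined volume is 870 mL.
[Sr²⁺] = (1.88×10⁻⁵)(400)/870 = 8.64×10⁻⁶ mol L⁻¹
[CO₃²⁻] = (1.23×10⁻⁵)(470)/870 = 6.64×10⁻⁶ mol L⁻¹
Q = [Sr²⁺][CO₃²⁻] = 5.74×10⁻¹¹
Since Q (5.74×10⁻¹¹) is less than Ksp (1.25×10⁻⁹), no SrCO₃ precipitates.

No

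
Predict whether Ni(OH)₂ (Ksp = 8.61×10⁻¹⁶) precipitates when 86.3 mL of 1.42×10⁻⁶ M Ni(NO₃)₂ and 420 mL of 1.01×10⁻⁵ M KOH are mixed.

No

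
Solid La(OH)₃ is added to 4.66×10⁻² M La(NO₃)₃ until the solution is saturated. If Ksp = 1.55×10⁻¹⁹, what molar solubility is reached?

La(OH)₃(s) ⇌ La³⁺(aq) + 3 OH⁻(aq)
La³⁺ is already present at 4.66×10⁻² M. If s mol/L of La(OH)₃ dissolves, [OH⁻] = 3s while [La³⁺] ≈ 4.66×10⁻² M.
Ksp = [La³⁺][OH⁻]^3 = (4.66×10⁻²)(3s)^3
(3s)^3 = 1.55×10⁻¹⁹ / (4.66×10⁻²) = 3.33×10⁻¹⁸
s = 4.98×10⁻⁷ M

4.98×10⁻⁷ M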